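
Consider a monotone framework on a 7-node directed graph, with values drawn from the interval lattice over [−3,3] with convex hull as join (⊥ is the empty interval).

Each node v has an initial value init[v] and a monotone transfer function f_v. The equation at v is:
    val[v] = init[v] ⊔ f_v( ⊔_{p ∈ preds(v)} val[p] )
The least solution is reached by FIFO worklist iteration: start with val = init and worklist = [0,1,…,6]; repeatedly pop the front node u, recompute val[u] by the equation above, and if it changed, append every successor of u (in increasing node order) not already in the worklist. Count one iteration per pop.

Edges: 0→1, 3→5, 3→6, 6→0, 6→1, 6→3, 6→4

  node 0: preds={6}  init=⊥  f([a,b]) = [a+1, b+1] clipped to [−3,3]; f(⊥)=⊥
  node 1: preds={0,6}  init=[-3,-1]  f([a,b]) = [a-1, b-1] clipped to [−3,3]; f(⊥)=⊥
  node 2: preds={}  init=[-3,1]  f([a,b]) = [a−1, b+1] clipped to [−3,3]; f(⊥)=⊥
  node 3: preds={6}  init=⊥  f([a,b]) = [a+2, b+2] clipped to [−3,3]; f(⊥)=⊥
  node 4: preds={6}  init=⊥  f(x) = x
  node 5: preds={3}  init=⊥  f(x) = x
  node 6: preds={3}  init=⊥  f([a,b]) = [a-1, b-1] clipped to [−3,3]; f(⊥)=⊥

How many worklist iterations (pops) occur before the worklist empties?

7

Iteration log — 7 steps:
  step 1. node 0  ⊔preds=⊥  new=⊥  stable
  step 2. node 1  ⊔preds=⊥  new=[-3,-1]  stable
  step 3. node 2  ⊔preds=⊥  new=[-3,1]  stable
  step 4. node 3  ⊔preds=⊥  new=⊥  stable
  step 5. node 4  ⊔preds=⊥  new=⊥  stable
  step 6. node 5  ⊔preds=⊥  new=⊥  stable
  step 7. node 6  ⊔preds=⊥  new=⊥  stable

Least fixpoint reached:
  node 0: ⊥
  node 1: [-3,-1]
  node 2: [-3,1]
  node 3: ⊥
  node 4: ⊥
  node 5: ⊥
  node 6: ⊥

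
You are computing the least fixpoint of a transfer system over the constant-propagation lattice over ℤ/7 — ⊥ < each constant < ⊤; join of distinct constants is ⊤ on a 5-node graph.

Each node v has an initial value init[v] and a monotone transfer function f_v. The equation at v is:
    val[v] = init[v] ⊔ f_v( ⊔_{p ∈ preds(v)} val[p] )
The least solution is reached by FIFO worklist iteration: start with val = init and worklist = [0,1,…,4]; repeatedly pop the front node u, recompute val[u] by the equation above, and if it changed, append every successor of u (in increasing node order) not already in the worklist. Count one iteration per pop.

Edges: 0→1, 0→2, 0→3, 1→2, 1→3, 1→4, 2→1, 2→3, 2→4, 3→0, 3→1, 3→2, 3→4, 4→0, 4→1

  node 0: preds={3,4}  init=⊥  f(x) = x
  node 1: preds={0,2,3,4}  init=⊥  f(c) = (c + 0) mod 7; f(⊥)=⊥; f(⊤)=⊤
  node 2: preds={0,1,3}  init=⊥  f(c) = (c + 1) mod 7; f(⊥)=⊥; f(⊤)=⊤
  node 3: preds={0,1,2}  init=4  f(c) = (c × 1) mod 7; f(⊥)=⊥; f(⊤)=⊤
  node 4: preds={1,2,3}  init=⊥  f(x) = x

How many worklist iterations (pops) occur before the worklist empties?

Trace (11 dequeues):
  [1] u=0 | in 4 | out 4 | prev ⊥ | push {}
  [2] u=1 | in 4 | out 4 | prev ⊥ | push {}
  [3] u=2 | in 4 | out 5 | prev ⊥ | push {1}
  [4] u=3 | in ⊤ | out ⊤ | prev 4 | push {0,2}
  [5] u=4 | in ⊤ | out ⊤ | prev ⊥ | push {}
  [6] u=1 | in ⊤ | out ⊤ | prev 4 | push {3,4}
  [7] u=0 | in ⊤ | out ⊤ | prev 4 | push {1}
  [8] u=2 | in ⊤ | out ⊤ | prev 5 | push {}
  [9] u=3 | in ⊤ | out ⊤ | ==
  [10] u=4 | in ⊤ | out ⊤ | ==
  [11] u=1 | in ⊤ | out ⊤ | ==

Converged values:
  [0] ⊤
  [1] ⊤
  [2] ⊤
  [3] ⊤
  [4] ⊤

11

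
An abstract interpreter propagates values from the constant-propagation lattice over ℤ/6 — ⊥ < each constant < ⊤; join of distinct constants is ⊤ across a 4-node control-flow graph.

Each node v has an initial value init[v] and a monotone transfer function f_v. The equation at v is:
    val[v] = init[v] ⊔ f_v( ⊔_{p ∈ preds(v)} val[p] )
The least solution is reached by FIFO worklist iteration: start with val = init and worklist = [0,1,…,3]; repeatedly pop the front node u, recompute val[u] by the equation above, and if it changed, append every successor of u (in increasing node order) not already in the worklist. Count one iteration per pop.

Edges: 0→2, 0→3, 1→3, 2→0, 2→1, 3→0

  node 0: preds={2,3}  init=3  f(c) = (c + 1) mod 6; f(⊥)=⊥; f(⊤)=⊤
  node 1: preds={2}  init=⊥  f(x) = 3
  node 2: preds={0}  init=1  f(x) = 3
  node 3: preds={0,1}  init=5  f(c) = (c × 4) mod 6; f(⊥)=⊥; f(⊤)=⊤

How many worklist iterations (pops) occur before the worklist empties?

Iteration log — 6 steps:
  step 1. node 0  ⊔preds=⊤  new=⊤  old=3  +wl: 
  step 2. node 1  ⊔preds=1  new=3  old=⊥  +wl: 
  step 3. node 2  ⊔preds=⊤  new=⊤  old=1  +wl: 0,1
  step 4. node 3  ⊔preds=⊤  new=⊤  old=5  +wl: 
  step 5. node 0  ⊔preds=⊤  new=⊤  stable
  step 6. node 1  ⊔preds=⊤  new=3  stable

Least fixpoint reached:
  node 0: ⊤
  node 1: 3
  node 2: ⊤
  node 3: ⊤

6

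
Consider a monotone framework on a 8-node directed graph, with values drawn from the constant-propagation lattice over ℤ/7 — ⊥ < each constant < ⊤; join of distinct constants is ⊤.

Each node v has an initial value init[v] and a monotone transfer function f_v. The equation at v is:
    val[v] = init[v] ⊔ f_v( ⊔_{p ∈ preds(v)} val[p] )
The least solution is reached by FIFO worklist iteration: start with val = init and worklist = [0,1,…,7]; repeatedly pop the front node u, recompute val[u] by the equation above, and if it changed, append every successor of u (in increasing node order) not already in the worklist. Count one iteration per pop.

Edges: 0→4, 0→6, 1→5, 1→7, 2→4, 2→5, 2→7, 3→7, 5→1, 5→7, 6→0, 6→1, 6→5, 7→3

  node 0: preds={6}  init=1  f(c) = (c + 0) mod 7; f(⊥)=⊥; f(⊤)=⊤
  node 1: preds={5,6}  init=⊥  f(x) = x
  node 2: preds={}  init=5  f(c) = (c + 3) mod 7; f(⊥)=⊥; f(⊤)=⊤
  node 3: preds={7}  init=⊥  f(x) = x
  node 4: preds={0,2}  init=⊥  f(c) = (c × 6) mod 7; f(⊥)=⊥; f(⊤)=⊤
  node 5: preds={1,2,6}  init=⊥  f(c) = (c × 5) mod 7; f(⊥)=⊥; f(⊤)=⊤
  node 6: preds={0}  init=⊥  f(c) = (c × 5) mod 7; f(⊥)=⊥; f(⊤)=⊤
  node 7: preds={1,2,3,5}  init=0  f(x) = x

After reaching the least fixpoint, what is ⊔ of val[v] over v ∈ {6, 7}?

⊤

Iteration log — 18 steps:
  step 1. node 0  ⊔preds=⊥  new=1  stable
  step 2. node 1  ⊔preds=⊥  new=⊥  stable
  step 3. node 2  ⊔preds=⊥  new=5  stable
  step 4. node 3  ⊔preds=0  new=0  old=⊥  +wl: 
  step 5. node 4  ⊔preds=⊤  new=⊤  old=⊥  +wl: 
  step 6. node 5  ⊔preds=5  new=4  old=⊥  +wl: 1
  step 7. node 6  ⊔preds=1  new=5  old=⊥  +wl: 0,5
  step 8. node 7  ⊔preds=⊤  new=⊤  old=0  +wl: 3
  step 9. node 1  ⊔preds=⊤  new=⊤  old=⊥  +wl: 7
  step 10. node 0  ⊔preds=5  new=⊤  old=1  +wl: 4,6
  step 11. node 5  ⊔preds=⊤  new=⊤  old=4  +wl: 1
  step 12. node 3  ⊔preds=⊤  new=⊤  old=0  +wl: 
  step 13. node 7  ⊔preds=⊤  new=⊤  stable
  step 14. node 4  ⊔preds=⊤  new=⊤  stable
  step 15. node 6  ⊔preds=⊤  new=⊤  old=5  +wl: 0,5
  step 16. node 1  ⊔preds=⊤  new=⊤  stable
  step 17. node 0  ⊔preds=⊤  new=⊤  stable
  step 18. node 5  ⊔preds=⊤  new=⊤  stable

Least fixpoint reached:
  node 0: ⊤
  node 1: ⊤
  node 2: 5
  node 3: ⊤
  node 4: ⊤
  node 5: ⊤
  node 6: ⊤
  node 7: ⊤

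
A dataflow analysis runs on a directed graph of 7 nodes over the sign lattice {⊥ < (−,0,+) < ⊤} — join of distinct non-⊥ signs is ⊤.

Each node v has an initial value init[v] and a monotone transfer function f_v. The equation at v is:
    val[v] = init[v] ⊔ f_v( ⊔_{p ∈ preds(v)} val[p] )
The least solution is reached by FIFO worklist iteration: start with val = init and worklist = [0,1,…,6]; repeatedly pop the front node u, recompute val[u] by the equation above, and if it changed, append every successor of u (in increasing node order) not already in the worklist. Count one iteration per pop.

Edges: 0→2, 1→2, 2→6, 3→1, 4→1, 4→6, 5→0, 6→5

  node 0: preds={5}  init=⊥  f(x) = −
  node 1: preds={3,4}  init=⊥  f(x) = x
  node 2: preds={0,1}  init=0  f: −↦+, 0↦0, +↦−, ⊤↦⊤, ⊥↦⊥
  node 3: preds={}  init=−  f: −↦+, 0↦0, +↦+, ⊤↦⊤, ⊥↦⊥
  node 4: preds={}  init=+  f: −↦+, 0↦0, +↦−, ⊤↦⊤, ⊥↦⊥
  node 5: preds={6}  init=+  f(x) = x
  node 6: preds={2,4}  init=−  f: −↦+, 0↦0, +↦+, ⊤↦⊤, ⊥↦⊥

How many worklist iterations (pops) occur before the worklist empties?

Trace (9 dequeues):
  [1] u=0 | in + | out − | prev ⊥ | push {}
  [2] u=1 | in ⊤ | out ⊤ | prev ⊥ | push {}
  [3] u=2 | in ⊤ | out ⊤ | prev 0 | push {}
  [4] u=3 | in ⊥ | out − | ==
  [5] u=4 | in ⊥ | out + | ==
  [6] u=5 | in − | out ⊤ | prev + | push {0}
  [7] u=6 | in ⊤ | out ⊤ | prev − | push {5}
  [8] u=0 | in ⊤ | out − | ==
  [9] u=5 | in ⊤ | out ⊤ | ==

Converged values:
  [0] −
  [1] ⊤
  [2] ⊤
  [3] −
  [4] +
  [5] ⊤
  [6] ⊤

9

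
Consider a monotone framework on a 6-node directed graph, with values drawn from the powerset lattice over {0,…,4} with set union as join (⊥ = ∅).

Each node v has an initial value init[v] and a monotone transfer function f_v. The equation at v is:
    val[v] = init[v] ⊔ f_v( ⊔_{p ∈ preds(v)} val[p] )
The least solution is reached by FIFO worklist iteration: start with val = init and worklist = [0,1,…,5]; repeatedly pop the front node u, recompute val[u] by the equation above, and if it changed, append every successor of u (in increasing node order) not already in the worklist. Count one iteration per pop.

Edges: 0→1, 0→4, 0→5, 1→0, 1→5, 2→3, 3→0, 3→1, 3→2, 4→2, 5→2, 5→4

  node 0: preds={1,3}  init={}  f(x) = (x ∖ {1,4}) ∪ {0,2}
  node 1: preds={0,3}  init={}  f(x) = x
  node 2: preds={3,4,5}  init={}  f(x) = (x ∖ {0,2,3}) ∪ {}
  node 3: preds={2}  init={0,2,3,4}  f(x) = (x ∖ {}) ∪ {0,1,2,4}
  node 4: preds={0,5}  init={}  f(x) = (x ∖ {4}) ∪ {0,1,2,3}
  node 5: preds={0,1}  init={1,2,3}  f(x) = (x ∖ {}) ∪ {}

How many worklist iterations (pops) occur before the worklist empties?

12

Worklist (12 pops):
  #1 pop 0: in={0,2,3,4} → {0,2,3} (was {}); enqueue []
  #2 pop 1: in={0,2,3,4} → {0,2,3,4} (was {}); enqueue [0]
  #3 pop 2: in={0,1,2,3,4} → {1,4} (was {}); enqueue []
  #4 pop 3: in={1,4} → {0,1,2,3,4} (was {0,2,3,4}); enqueue [1,2]
  #5 pop 4: in={0,1,2,3} → {0,1,2,3} (was {}); enqueue []
  #6 pop 5: in={0,2,3,4} → {0,1,2,3,4} (was {1,2,3}); enqueue [4]
  #7 pop 0: in={0,1,2,3,4} → {0,2,3} (no change)
  #8 pop 1: in={0,1,2,3,4} → {0,1,2,3,4} (was {0,2,3,4}); enqueue [0,5]
  #9 pop 2: in={0,1,2,3,4} → {1,4} (no change)
  #10 pop 4: in={0,1,2,3,4} → {0,1,2,3} (no change)
  #11 pop 0: in={0,1,2,3,4} → {0,2,3} (no change)
  #12 pop 5: in={0,1,2,3,4} → {0,1,2,3,4} (no change)

Fixpoint:
  val[0] = {0,2,3}
  val[1] = {0,1,2,3,4}
  val[2] = {1,4}
  val[3] = {0,1,2,3,4}
  val[4] = {0,1,2,3}
  val[5] = {0,1,2,3,4}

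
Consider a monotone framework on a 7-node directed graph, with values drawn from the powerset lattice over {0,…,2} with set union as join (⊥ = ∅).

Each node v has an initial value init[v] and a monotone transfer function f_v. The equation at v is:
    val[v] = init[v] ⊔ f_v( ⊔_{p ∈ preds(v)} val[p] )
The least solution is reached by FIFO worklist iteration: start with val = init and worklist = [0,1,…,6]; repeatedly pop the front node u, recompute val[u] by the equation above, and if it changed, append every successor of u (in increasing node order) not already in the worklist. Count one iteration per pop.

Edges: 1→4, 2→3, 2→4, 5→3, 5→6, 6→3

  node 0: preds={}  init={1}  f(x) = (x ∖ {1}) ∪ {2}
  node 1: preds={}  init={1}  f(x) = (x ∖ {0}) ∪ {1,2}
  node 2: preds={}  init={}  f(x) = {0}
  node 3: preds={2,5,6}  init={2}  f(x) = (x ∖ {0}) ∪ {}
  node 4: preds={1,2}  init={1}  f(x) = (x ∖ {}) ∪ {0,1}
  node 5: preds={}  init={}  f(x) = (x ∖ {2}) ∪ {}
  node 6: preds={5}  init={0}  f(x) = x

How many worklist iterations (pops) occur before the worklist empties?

7

Iteration log — 7 steps:
  step 1. node 0  ⊔preds={}  new={1,2}  old={1}  +wl: 
  step 2. node 1  ⊔preds={}  new={1,2}  old={1}  +wl: 
  step 3. node 2  ⊔preds={}  new={0}  old={}  +wl: 
  step 4. node 3  ⊔preds={0}  new={2}  stable
  step 5. node 4  ⊔preds={0,1,2}  new={0,1,2}  old={1}  +wl: 
  step 6. node 5  ⊔preds={}  new={}  stable
  step 7. node 6  ⊔preds={}  new={0}  stable

Least fixpoint reached:
  node 0: {1,2}
  node 1: {1,2}
  node 2: {0}
  node 3: {2}
  node 4: {0,1,2}
  node 5: {}
  node 6: {0}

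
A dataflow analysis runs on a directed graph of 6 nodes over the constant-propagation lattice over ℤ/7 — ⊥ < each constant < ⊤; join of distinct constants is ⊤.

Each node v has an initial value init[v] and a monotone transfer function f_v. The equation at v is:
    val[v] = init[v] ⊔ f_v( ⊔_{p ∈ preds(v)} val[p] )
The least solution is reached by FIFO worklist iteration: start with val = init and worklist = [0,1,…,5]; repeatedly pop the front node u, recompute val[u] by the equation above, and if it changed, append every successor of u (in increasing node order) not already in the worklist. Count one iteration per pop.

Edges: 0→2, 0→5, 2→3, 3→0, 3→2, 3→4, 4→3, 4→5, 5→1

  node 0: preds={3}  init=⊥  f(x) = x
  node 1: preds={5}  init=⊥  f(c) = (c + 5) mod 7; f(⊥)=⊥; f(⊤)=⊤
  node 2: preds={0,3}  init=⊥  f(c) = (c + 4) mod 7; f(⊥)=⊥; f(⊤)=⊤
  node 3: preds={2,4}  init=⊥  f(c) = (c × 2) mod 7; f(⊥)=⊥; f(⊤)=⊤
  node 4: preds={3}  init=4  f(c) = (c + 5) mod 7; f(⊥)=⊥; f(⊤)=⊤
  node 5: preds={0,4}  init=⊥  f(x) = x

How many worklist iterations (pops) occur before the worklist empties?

Iteration log — 16 steps:
  step 1. node 0  ⊔preds=⊥  new=⊥  stable
  step 2. node 1  ⊔preds=⊥  new=⊥  stable
  step 3. node 2  ⊔preds=⊥  new=⊥  stable
  step 4. node 3  ⊔preds=4  new=1  old=⊥  +wl: 0,2
  step 5. node 4  ⊔preds=1  new=⊤  old=4  +wl: 3
  step 6. node 5  ⊔preds=⊤  new=⊤  old=⊥  +wl: 1
  step 7. node 0  ⊔preds=1  new=1  old=⊥  +wl: 5
  step 8. node 2  ⊔preds=1  new=5  old=⊥  +wl: 
  step 9. node 3  ⊔preds=⊤  new=⊤  old=1  +wl: 0,2,4
  step 10. node 1  ⊔preds=⊤  new=⊤  old=⊥  +wl: 
  step 11. node 5  ⊔preds=⊤  new=⊤  stable
  step 12. node 0  ⊔preds=⊤  new=⊤  old=1  +wl: 5
  step 13. node 2  ⊔preds=⊤  new=⊤  old=5  +wl: 3
  step 14. node 4  ⊔preds=⊤  new=⊤  stable
  step 15. node 5  ⊔preds=⊤  new=⊤  stable
  step 16. node 3  ⊔preds=⊤  new=⊤  stable

Least fixpoint reached:
  node 0: ⊤
  node 1: ⊤
  node 2: ⊤
  node 3: ⊤
  node 4: ⊤
  node 5: ⊤

16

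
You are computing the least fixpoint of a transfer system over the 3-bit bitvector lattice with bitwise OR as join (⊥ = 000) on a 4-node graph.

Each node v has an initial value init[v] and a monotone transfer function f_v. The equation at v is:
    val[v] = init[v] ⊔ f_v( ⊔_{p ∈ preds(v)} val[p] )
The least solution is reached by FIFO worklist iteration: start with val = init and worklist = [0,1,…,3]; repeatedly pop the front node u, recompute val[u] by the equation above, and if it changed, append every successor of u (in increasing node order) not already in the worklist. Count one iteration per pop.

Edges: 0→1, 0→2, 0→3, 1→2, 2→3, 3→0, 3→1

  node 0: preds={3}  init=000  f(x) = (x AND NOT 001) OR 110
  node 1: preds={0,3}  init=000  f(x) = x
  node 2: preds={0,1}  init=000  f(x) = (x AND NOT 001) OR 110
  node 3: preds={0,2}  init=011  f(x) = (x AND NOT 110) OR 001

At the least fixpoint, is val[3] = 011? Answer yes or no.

Worklist (4 pops):
  #1 pop 0: in=011 → 110 (was 000); enqueue []
  #2 pop 1: in=111 → 111 (was 000); enqueue []
  #3 pop 2: in=111 → 110 (was 000); enqueue []
  #4 pop 3: in=110 → 011 (no change)

Fixpoint:
  val[0] = 110
  val[1] = 111
  val[2] = 110
  val[3] = 011

yes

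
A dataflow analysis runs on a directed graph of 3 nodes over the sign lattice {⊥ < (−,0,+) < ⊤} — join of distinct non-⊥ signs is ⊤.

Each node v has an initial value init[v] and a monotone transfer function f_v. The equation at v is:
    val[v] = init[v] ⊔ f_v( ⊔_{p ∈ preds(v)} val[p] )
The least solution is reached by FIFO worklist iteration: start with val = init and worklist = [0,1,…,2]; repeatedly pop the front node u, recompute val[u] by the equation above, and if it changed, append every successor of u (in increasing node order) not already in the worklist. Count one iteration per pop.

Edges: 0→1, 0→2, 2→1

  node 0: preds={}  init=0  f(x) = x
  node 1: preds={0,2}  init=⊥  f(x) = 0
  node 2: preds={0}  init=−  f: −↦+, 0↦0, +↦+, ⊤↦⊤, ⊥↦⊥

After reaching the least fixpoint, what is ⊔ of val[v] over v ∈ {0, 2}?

Iteration log — 4 steps:
  step 1. node 0  ⊔preds=⊥  new=0  stable
  step 2. node 1  ⊔preds=⊤  new=0  old=⊥  +wl: 
  step 3. node 2  ⊔preds=0  new=⊤  old=−  +wl: 1
  step 4. node 1  ⊔preds=⊤  new=0  stable

Least fixpoint reached:
  node 0: 0
  node 1: 0
  node 2: ⊤

⊤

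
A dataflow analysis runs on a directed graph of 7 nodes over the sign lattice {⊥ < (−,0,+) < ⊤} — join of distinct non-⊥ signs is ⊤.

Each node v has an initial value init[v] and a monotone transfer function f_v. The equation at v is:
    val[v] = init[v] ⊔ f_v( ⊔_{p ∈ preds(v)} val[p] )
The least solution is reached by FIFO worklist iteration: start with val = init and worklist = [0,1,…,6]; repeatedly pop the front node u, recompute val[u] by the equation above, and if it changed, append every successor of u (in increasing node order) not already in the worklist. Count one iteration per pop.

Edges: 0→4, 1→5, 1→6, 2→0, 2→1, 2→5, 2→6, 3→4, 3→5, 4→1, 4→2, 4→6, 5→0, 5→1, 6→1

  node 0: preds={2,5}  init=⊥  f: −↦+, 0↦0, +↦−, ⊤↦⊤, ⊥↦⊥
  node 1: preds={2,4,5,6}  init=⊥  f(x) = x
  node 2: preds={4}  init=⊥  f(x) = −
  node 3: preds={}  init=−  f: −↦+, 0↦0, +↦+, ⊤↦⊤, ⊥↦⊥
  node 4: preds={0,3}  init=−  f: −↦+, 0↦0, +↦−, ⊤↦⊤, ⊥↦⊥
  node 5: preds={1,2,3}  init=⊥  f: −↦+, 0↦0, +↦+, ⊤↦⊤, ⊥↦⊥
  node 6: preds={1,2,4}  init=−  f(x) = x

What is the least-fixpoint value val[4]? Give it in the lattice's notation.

Worklist (15 pops):
  #1 pop 0: in=⊥ → ⊥ (no change)
  #2 pop 1: in=− → − (was ⊥); enqueue []
  #3 pop 2: in=− → − (was ⊥); enqueue [0,1]
  #4 pop 3: in=⊥ → − (no change)
  #5 pop 4: in=− → ⊤ (was −); enqueue [2]
  #6 pop 5: in=− → + (was ⊥); enqueue []
  #7 pop 6: in=⊤ → ⊤ (was −); enqueue []
  #8 pop 0: in=⊤ → ⊤ (was ⊥); enqueue [4]
  #9 pop 1: in=⊤ → ⊤ (was −); enqueue [5,6]
  #10 pop 2: in=⊤ → − (no change)
  #11 pop 4: in=⊤ → ⊤ (no change)
  #12 pop 5: in=⊤ → ⊤ (was +); enqueue [0,1]
  #13 pop 6: in=⊤ → ⊤ (no change)
  #14 pop 0: in=⊤ → ⊤ (no change)
  #15 pop 1: in=⊤ → ⊤ (no change)

Fixpoint:
  val[0] = ⊤
  val[1] = ⊤
  val[2] = −
  val[3] = −
  val[4] = ⊤
  val[5] = ⊤
  val[6] = ⊤

⊤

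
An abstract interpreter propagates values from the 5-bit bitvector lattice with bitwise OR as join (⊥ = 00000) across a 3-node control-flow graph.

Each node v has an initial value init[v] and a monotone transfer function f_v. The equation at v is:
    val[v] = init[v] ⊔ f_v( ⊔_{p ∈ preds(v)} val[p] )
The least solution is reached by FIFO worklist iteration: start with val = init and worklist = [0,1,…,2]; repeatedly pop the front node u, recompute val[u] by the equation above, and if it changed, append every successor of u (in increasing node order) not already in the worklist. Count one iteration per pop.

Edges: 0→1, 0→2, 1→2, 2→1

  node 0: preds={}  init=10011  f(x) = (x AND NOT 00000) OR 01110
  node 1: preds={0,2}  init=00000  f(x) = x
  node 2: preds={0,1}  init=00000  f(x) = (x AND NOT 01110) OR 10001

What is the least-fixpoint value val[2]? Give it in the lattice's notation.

Iteration log — 4 steps:
  step 1. node 0  ⊔preds=00000  new=11111  old=10011  +wl: 
  step 2. node 1  ⊔preds=11111  new=11111  old=00000  +wl: 
  step 3. node 2  ⊔preds=11111  new=10001  old=00000  +wl: 1
  step 4. node 1  ⊔preds=11111  new=11111  stable

Least fixpoint reached:
  node 0: 11111
  node 1: 11111
  node 2: 10001

10001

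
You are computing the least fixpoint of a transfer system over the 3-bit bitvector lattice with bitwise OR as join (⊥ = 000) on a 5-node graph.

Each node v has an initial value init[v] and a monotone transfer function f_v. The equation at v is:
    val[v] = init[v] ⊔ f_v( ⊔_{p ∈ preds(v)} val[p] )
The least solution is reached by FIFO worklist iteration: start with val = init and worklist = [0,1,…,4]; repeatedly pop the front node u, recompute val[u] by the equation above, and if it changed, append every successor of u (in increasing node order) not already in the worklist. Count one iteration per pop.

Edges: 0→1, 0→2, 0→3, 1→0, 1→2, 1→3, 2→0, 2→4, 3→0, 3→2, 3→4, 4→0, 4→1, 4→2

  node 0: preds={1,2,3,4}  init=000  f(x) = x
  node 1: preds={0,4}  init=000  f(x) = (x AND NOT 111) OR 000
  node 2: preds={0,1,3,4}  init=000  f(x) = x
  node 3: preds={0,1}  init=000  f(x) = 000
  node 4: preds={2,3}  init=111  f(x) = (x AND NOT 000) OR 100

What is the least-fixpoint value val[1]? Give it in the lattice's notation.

Worklist (6 pops):
  #1 pop 0: in=111 → 111 (was 000); enqueue []
  #2 pop 1: in=111 → 000 (no change)
  #3 pop 2: in=111 → 111 (was 000); enqueue [0]
  #4 pop 3: in=111 → 000 (no change)
  #5 pop 4: in=111 → 111 (no change)
  #6 pop 0: in=111 → 111 (no change)

Fixpoint:
  val[0] = 111
  val[1] = 000
  val[2] = 111
  val[3] = 000
  val[4] = 111

000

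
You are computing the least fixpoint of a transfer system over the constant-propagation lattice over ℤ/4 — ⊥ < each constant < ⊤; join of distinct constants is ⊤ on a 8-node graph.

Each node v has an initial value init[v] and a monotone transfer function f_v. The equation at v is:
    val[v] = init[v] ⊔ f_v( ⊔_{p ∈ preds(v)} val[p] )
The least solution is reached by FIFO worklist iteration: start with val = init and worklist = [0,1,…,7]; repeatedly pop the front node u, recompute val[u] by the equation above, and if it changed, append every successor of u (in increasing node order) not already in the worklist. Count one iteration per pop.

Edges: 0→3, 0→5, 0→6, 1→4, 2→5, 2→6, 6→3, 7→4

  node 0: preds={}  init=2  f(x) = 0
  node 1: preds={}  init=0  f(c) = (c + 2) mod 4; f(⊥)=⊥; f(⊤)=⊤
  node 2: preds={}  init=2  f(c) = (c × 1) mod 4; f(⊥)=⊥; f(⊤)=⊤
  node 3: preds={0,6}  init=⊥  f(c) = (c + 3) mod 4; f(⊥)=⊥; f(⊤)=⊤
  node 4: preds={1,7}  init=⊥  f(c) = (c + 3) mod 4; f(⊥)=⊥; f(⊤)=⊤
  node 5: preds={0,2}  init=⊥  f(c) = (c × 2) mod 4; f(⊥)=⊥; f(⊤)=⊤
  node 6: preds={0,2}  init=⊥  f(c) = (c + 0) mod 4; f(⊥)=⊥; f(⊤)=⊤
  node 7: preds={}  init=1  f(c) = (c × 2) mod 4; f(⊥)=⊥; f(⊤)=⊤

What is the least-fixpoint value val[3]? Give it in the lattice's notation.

Trace (9 dequeues):
  [1] u=0 | in ⊥ | out ⊤ | prev 2 | push {}
  [2] u=1 | in ⊥ | out 0 | ==
  [3] u=2 | in ⊥ | out 2 | ==
  [4] u=3 | in ⊤ | out ⊤ | prev ⊥ | push {}
  [5] u=4 | in ⊤ | out ⊤ | prev ⊥ | push {}
  [6] u=5 | in ⊤ | out ⊤ | prev ⊥ | push {}
  [7] u=6 | in ⊤ | out ⊤ | prev ⊥ | push {3}
  [8] u=7 | in ⊥ | out 1 | ==
  [9] u=3 | in ⊤ | out ⊤ | ==

Converged values:
  [0] ⊤
  [1] 0
  [2] 2
  [3] ⊤
  [4] ⊤
  [5] ⊤
  [6] ⊤
  [7] 1

⊤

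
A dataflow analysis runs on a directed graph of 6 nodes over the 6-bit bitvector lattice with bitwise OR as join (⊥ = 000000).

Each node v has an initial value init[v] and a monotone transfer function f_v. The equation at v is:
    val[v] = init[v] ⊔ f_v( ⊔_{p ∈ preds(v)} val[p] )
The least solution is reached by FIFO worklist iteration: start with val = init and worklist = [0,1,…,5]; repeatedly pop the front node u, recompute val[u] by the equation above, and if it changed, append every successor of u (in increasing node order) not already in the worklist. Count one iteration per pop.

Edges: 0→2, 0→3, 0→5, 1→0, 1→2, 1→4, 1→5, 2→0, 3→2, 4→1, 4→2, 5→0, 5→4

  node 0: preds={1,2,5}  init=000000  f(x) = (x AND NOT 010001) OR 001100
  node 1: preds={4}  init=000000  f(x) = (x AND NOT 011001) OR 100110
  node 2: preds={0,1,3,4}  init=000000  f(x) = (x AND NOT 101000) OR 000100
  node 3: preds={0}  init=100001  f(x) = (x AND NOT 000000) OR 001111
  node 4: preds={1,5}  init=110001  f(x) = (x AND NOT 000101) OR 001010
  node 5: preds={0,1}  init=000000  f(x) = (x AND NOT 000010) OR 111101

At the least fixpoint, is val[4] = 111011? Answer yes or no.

Worklist (12 pops):
  #1 pop 0: in=000000 → 001100 (was 000000); enqueue []
  #2 pop 1: in=110001 → 100110 (was 000000); enqueue [0]
  #3 pop 2: in=111111 → 010111 (was 000000); enqueue []
  #4 pop 3: in=001100 → 101111 (was 100001); enqueue [2]
  #5 pop 4: in=100110 → 111011 (was 110001); enqueue [1]
  #6 pop 5: in=101110 → 111101 (was 000000); enqueue [4]
  #7 pop 0: in=111111 → 101110 (was 001100); enqueue [3,5]
  #8 pop 2: in=111111 → 010111 (no change)
  #9 pop 1: in=111011 → 100110 (no change)
  #10 pop 4: in=111111 → 111011 (no change)
  #11 pop 3: in=101110 → 101111 (no change)
  #12 pop 5: in=101110 → 111101 (no change)

Fixpoint:
  val[0] = 101110
  val[1] = 100110
  val[2] = 010111
  val[3] = 101111
  val[4] = 111011
  val[5] = 111101

yes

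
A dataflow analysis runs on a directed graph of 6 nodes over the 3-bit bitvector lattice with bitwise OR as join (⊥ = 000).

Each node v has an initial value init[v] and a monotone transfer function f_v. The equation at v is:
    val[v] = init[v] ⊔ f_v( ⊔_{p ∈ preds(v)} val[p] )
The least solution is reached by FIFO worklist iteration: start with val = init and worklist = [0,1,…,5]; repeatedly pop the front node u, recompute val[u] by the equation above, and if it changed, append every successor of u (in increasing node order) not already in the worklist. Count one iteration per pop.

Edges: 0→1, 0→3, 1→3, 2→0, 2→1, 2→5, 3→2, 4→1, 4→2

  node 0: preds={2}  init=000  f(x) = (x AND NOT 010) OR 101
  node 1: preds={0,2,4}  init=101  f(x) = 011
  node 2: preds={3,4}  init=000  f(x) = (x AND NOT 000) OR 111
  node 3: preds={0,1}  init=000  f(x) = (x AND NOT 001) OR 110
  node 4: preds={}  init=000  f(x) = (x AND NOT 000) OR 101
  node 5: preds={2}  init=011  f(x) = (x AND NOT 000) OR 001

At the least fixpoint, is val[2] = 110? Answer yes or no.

Trace (9 dequeues):
  [1] u=0 | in 000 | out 101 | prev 000 | push {}
  [2] u=1 | in 101 | out 111 | prev 101 | push {}
  [3] u=2 | in 000 | out 111 | prev 000 | push {0,1}
  [4] u=3 | in 111 | out 110 | prev 000 | push {2}
  [5] u=4 | in 000 | out 101 | prev 000 | push {}
  [6] u=5 | in 111 | out 111 | prev 011 | push {}
  [7] u=0 | in 111 | out 101 | ==
  [8] u=1 | in 111 | out 111 | ==
  [9] u=2 | in 111 | out 111 | ==

Converged values:
  [0] 101
  [1] 111
  [2] 111
  [3] 110
  [4] 101
  [5] 111

no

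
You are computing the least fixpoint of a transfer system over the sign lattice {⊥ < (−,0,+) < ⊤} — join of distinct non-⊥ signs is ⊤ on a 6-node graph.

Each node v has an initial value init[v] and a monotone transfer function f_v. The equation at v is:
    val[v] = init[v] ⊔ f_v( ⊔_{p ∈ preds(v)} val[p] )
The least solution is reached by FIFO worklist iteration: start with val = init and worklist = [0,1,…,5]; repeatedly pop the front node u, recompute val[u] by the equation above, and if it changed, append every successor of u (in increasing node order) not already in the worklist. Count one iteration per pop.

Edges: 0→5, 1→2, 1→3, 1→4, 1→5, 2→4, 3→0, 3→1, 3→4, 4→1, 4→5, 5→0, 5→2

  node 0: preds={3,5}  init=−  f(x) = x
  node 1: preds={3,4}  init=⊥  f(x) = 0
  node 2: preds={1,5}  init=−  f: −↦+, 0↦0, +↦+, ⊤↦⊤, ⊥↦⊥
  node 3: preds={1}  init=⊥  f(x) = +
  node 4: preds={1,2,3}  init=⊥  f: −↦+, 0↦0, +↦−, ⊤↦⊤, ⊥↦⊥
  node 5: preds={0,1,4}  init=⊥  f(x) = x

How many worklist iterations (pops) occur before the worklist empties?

Worklist (10 pops):
  #1 pop 0: in=⊥ → − (no change)
  #2 pop 1: in=⊥ → 0 (was ⊥); enqueue []
  #3 pop 2: in=0 → ⊤ (was −); enqueue []
  #4 pop 3: in=0 → + (was ⊥); enqueue [0,1]
  #5 pop 4: in=⊤ → ⊤ (was ⊥); enqueue []
  #6 pop 5: in=⊤ → ⊤ (was ⊥); enqueue [2]
  #7 pop 0: in=⊤ → ⊤ (was −); enqueue [5]
  #8 pop 1: in=⊤ → 0 (no change)
  #9 pop 2: in=⊤ → ⊤ (no change)
  #10 pop 5: in=⊤ → ⊤ (no change)

Fixpoint:
  val[0] = ⊤
  val[1] = 0
  val[2] = ⊤
  val[3] = +
  val[4] = ⊤
  val[5] = ⊤

10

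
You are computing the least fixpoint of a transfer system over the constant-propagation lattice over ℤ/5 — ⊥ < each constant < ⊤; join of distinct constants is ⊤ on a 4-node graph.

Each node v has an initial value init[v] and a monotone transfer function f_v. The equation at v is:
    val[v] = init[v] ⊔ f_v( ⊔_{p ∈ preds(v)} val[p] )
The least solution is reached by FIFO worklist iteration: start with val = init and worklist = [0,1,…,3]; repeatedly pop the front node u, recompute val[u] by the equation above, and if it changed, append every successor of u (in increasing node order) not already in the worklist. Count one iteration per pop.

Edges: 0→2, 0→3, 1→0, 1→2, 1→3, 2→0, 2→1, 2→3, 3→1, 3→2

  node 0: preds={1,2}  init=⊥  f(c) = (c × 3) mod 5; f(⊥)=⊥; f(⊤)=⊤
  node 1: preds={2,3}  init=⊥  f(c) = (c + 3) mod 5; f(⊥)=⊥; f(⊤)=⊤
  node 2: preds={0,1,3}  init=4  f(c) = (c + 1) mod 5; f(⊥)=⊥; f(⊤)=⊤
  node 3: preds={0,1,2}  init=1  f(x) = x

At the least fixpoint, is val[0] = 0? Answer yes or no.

no

Iteration log — 8 steps:
  step 1. node 0  ⊔preds=4  new=2  old=⊥  +wl: 
  step 2. node 1  ⊔preds=⊤  new=⊤  old=⊥  +wl: 0
  step 3. node 2  ⊔preds=⊤  new=⊤  old=4  +wl: 1
  step 4. node 3  ⊔preds=⊤  new=⊤  old=1  +wl: 2
  step 5. node 0  ⊔preds=⊤  new=⊤  old=2  +wl: 3
  step 6. node 1  ⊔preds=⊤  new=⊤  stable
  step 7. node 2  ⊔preds=⊤  new=⊤  stable
  step 8. node 3  ⊔preds=⊤  new=⊤  stable

Least fixpoint reached:
  node 0: ⊤
  node 1: ⊤
  node 2: ⊤
  node 3: ⊤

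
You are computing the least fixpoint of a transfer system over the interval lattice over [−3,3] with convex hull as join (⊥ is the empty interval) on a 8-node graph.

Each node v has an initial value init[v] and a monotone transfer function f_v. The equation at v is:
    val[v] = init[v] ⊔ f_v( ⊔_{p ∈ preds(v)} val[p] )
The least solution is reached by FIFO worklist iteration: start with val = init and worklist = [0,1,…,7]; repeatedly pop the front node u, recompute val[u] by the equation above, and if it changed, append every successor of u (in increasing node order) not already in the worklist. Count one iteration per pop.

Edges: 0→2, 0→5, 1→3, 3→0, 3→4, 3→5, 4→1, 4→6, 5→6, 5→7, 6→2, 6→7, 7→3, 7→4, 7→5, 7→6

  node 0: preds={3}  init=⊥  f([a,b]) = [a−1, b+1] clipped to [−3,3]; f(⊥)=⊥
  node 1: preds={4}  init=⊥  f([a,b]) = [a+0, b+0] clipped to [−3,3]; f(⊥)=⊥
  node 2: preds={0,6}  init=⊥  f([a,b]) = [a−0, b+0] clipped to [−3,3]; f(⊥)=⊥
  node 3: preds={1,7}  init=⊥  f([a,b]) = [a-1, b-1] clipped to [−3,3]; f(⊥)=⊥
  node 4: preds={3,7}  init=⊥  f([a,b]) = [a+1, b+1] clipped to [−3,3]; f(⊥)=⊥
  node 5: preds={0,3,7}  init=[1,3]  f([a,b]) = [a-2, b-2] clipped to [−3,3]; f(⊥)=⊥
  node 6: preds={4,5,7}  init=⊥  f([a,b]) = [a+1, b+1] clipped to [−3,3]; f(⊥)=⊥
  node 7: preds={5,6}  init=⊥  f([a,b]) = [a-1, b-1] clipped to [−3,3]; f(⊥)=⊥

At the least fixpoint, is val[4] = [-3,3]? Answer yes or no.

Iteration log — 26 steps:
  step 1. node 0  ⊔preds=⊥  new=⊥  stable
  step 2. node 1  ⊔preds=⊥  new=⊥  stable
  step 3. node 2  ⊔preds=⊥  new=⊥  stable
  step 4. node 3  ⊔preds=⊥  new=⊥  stable
  step 5. node 4  ⊔preds=⊥  new=⊥  stable
  step 6. node 5  ⊔preds=⊥  new=[1,3]  stable
  step 7. node 6  ⊔preds=[1,3]  new=[2,3]  old=⊥  +wl: 2
  step 8. node 7  ⊔preds=[1,3]  new=[0,2]  old=⊥  +wl: 3,4,5,6
  step 9. node 2  ⊔preds=[2,3]  new=[2,3]  old=⊥  +wl: 
  step 10. node 3  ⊔preds=[0,2]  new=[-1,1]  old=⊥  +wl: 0
  step 11. node 4  ⊔preds=[-1,2]  new=[0,3]  old=⊥  +wl: 1
  step 12. node 5  ⊔preds=[-1,2]  new=[-3,3]  old=[1,3]  +wl: 7
  step 13. node 6  ⊔preds=[-3,3]  new=[-2,3]  old=[2,3]  +wl: 2
  step 14. node 0  ⊔preds=[-1,1]  new=[-2,2]  old=⊥  +wl: 5
  step 15. node 1  ⊔preds=[0,3]  new=[0,3]  old=⊥  +wl: 3
  step 16. node 7  ⊔preds=[-3,3]  new=[-3,2]  old=[0,2]  +wl: 4,6
  step 17. node 2  ⊔preds=[-2,3]  new=[-2,3]  old=[2,3]  +wl: 
  step 18. node 5  ⊔preds=[-3,2]  new=[-3,3]  stable
  step 19. node 3  ⊔preds=[-3,3]  new=[-3,2]  old=[-1,1]  +wl: 0,5
  step 20. node 4  ⊔preds=[-3,2]  new=[-2,3]  old=[0,3]  +wl: 1
  step 21. node 6  ⊔preds=[-3,3]  new=[-2,3]  stable
  step 22. node 0  ⊔preds=[-3,2]  new=[-3,3]  old=[-2,2]  +wl: 2
  step 23. node 5  ⊔preds=[-3,3]  new=[-3,3]  stable
  step 24. node 1  ⊔preds=[-2,3]  new=[-2,3]  old=[0,3]  +wl: 3
  step 25. node 2  ⊔preds=[-3,3]  new=[-3,3]  old=[-2,3]  +wl: 
  step 26. node 3  ⊔preds=[-3,3]  new=[-3,2]  stable

Least fixpoint reached:
  node 0: [-3,3]
  node 1: [-2,3]
  node 2: [-3,3]
  node 3: [-3,2]
  node 4: [-2,3]
  node 5: [-3,3]
  node 6: [-2,3]
  node 7: [-3,2]

no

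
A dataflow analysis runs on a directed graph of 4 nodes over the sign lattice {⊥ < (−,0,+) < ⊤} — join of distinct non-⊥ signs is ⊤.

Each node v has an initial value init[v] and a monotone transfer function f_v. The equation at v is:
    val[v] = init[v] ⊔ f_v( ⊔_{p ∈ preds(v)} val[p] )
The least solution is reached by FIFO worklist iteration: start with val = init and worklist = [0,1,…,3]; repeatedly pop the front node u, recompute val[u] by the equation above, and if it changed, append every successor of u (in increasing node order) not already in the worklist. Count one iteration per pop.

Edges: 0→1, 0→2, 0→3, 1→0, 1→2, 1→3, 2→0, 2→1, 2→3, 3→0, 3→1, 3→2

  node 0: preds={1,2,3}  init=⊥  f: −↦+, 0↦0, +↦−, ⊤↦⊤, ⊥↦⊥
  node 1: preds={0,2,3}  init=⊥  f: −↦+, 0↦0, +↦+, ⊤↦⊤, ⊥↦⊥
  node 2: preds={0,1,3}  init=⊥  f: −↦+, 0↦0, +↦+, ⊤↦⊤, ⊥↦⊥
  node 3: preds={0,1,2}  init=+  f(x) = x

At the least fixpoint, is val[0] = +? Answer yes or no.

Iteration log — 8 steps:
  step 1. node 0  ⊔preds=+  new=−  old=⊥  +wl: 
  step 2. node 1  ⊔preds=⊤  new=⊤  old=⊥  +wl: 0
  step 3. node 2  ⊔preds=⊤  new=⊤  old=⊥  +wl: 1
  step 4. node 3  ⊔preds=⊤  new=⊤  old=+  +wl: 2
  step 5. node 0  ⊔preds=⊤  new=⊤  old=−  +wl: 3
  step 6. node 1  ⊔preds=⊤  new=⊤  stable
  step 7. node 2  ⊔preds=⊤  new=⊤  stable
  step 8. node 3  ⊔preds=⊤  new=⊤  stable

Least fixpoint reached:
  node 0: ⊤
  node 1: ⊤
  node 2: ⊤
  node 3: ⊤

no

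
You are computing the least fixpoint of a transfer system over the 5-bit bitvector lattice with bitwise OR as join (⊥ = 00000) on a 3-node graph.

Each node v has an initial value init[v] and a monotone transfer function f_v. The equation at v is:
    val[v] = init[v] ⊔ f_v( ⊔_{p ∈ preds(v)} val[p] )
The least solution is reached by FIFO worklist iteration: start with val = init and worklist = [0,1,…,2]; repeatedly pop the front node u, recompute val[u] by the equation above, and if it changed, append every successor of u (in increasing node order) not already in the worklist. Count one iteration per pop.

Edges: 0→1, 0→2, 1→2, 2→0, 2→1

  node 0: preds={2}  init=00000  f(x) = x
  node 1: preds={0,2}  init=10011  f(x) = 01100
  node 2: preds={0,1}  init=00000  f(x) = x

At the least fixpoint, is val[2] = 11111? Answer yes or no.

yes

Trace (6 dequeues):
  [1] u=0 | in 00000 | out 00000 | ==
  [2] u=1 | in 00000 | out 11111 | prev 10011 | push {}
  [3] u=2 | in 11111 | out 11111 | prev 00000 | push {0,1}
  [4] u=0 | in 11111 | out 11111 | prev 00000 | push {2}
  [5] u=1 | in 11111 | out 11111 | ==
  [6] u=2 | in 11111 | out 11111 | ==

Converged values:
  [0] 11111
  [1] 11111
  [2] 11111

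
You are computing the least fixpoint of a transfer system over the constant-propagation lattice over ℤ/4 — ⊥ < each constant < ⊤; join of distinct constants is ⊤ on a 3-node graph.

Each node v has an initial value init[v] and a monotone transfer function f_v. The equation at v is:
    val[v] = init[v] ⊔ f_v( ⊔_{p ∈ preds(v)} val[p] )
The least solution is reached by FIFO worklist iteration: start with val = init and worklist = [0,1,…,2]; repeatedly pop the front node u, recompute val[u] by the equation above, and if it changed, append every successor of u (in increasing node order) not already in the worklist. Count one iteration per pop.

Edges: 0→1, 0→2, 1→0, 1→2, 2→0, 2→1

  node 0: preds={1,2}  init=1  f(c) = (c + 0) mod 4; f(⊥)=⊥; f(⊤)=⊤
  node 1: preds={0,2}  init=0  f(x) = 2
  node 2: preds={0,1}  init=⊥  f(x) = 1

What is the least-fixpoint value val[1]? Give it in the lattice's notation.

⊤

Trace (5 dequeues):
  [1] u=0 | in 0 | out ⊤ | prev 1 | push {}
  [2] u=1 | in ⊤ | out ⊤ | prev 0 | push {0}
  [3] u=2 | in ⊤ | out 1 | prev ⊥ | push {1}
  [4] u=0 | in ⊤ | out ⊤ | ==
  [5] u=1 | in ⊤ | out ⊤ | ==

Converged values:
  [0] ⊤
  [1] ⊤
  [2] 1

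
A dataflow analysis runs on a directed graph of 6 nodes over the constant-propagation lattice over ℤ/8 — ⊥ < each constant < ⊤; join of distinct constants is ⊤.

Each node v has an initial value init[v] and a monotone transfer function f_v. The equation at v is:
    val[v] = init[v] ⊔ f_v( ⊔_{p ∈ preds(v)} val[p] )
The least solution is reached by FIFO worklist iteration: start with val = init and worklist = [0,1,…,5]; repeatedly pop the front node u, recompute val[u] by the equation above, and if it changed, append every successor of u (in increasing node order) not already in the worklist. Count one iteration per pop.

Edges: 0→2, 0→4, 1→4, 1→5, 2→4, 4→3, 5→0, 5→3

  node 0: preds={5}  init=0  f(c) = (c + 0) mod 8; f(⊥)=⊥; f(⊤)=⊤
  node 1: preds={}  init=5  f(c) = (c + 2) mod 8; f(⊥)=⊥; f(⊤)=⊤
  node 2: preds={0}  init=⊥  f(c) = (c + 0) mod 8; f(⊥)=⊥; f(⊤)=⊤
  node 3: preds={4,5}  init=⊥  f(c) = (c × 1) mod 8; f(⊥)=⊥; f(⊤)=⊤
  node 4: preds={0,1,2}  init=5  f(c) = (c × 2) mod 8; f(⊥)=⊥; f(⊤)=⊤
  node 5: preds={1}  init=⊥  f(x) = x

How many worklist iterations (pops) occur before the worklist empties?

10

Trace (10 dequeues):
  [1] u=0 | in ⊥ | out 0 | ==
  [2] u=1 | in ⊥ | out 5 | ==
  [3] u=2 | in 0 | out 0 | prev ⊥ | push {}
  [4] u=3 | in 5 | out 5 | prev ⊥ | push {}
  [5] u=4 | in ⊤ | out ⊤ | prev 5 | push {3}
  [6] u=5 | in 5 | out 5 | prev ⊥ | push {0}
  [7] u=3 | in ⊤ | out ⊤ | prev 5 | push {}
  [8] u=0 | in 5 | out ⊤ | prev 0 | push {2,4}
  [9] u=2 | in ⊤ | out ⊤ | prev 0 | push {}
  [10] u=4 | in ⊤ | out ⊤ | ==

Converged values:
  [0] ⊤
  [1] 5
  [2] ⊤
  [3] ⊤
  [4] ⊤
  [5] 5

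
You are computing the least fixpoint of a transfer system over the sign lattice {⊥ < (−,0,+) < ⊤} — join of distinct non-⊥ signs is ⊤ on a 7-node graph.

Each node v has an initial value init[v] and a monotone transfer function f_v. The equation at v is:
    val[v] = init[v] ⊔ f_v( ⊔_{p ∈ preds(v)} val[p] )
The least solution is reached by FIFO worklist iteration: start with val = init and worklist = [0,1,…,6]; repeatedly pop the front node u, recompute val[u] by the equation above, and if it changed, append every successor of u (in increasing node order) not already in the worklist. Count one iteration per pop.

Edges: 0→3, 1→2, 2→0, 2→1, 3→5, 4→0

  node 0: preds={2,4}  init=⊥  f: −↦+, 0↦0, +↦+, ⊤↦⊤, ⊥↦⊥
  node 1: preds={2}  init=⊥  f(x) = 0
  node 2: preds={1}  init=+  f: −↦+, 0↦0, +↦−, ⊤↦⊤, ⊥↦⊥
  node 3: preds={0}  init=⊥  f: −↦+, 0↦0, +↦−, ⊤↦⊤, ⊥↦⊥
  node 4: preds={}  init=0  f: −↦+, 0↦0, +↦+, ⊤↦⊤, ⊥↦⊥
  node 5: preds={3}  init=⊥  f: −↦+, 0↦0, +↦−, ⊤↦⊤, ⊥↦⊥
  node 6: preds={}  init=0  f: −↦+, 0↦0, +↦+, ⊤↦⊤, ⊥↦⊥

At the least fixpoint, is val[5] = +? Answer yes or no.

no

Trace (9 dequeues):
  [1] u=0 | in ⊤ | out ⊤ | prev ⊥ | push {}
  [2] u=1 | in + | out 0 | prev ⊥ | push {}
  [3] u=2 | in 0 | out ⊤ | prev + | push {0,1}
  [4] u=3 | in ⊤ | out ⊤ | prev ⊥ | push {}
  [5] u=4 | in ⊥ | out 0 | ==
  [6] u=5 | in ⊤ | out ⊤ | prev ⊥ | push {}
  [7] u=6 | in ⊥ | out 0 | ==
  [8] u=0 | in ⊤ | out ⊤ | ==
  [9] u=1 | in ⊤ | out 0 | ==

Converged values:
  [0] ⊤
  [1] 0
  [2] ⊤
  [3] ⊤
  [4] 0
  [5] ⊤
  [6] 0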